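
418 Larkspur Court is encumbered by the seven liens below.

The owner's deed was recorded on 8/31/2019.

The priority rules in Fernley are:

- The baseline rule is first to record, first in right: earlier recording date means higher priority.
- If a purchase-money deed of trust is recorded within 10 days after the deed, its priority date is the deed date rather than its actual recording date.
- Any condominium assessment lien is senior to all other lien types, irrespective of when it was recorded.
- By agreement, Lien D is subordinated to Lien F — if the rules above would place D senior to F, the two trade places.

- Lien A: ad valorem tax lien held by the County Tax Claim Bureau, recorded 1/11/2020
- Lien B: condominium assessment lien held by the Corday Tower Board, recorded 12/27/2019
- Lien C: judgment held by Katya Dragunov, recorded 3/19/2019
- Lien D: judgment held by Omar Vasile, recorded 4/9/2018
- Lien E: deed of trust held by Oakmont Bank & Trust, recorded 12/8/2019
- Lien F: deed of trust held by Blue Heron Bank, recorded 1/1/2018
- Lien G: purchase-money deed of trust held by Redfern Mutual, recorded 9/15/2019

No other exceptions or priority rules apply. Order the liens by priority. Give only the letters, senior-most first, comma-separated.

First, effective dates: G missed the 10-day window (15 days after the deed), so its recording date stands.
As a condominium assessment lien, B is senior to every other lien.
The other liens, earliest effective date first: F (1/1/2018), D (4/9/2018), C (3/19/2019), G (9/15/2019), E (12/8/2019), A (1/11/2020).
D already ranks below F; the subordination has no effect.

B, F, D, C, G, E, A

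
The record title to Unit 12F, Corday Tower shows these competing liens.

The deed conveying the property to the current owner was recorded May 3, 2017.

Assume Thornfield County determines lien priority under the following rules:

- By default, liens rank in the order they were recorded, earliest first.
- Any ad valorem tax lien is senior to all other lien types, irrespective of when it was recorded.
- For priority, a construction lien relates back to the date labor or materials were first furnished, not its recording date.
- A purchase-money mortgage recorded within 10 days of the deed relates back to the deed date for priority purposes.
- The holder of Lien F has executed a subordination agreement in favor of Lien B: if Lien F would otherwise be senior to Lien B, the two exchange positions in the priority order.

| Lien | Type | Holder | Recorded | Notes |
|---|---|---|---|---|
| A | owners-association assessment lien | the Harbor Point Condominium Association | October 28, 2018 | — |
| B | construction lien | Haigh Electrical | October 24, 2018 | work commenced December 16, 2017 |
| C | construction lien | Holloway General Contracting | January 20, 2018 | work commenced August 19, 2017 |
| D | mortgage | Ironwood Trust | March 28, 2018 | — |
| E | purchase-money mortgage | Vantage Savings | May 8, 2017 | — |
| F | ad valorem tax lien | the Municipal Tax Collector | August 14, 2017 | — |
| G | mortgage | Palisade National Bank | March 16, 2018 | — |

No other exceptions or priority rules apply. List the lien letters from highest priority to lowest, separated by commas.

B, E, C, F, G, D, A

Effective dates: B's effective date is December 16, 2017, when work began; C relates back to August 19, 2017 (work commenced); E's effective date is the deed date, May 3, 2017.
As an ad valorem tax lien, F is senior to every other lien.
Ordering the rest by effective date: E (May 3, 2017), C (August 19, 2017), B (December 16, 2017), G (March 16, 2018), D (March 28, 2018), A (October 28, 2018).
F would otherwise be senior to B, so under the subordination agreement F and B exchange positions.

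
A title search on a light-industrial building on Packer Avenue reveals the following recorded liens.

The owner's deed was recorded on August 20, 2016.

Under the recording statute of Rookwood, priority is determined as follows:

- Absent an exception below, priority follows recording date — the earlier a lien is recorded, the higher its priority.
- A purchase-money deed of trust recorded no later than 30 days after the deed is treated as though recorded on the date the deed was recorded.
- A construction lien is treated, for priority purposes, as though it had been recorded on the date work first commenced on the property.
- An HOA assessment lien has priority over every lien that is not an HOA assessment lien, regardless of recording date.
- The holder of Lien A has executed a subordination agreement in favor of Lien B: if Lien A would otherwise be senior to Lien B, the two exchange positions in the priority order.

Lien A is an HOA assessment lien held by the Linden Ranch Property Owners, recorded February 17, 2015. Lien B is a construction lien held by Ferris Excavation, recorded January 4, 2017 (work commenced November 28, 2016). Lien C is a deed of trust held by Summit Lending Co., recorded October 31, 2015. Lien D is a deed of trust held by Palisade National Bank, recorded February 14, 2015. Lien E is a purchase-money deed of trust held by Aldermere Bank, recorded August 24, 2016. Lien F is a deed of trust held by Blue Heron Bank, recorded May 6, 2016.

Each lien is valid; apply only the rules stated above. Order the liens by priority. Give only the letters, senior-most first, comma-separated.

B, D, C, F, E, A

Adjusting effective dates: B's effective date is November 28, 2016, when work began; E was recorded within the 30-day window, so its effective date is the deed date August 20, 2016.
As an HOA assessment lien, A is senior to every other lien.
Among the remaining liens, by effective date: D (February 14, 2015), C (October 31, 2015), F (May 6, 2016), E (August 20, 2016), B (November 28, 2016).
The subordination applies — A was senior to B — so A and B swap.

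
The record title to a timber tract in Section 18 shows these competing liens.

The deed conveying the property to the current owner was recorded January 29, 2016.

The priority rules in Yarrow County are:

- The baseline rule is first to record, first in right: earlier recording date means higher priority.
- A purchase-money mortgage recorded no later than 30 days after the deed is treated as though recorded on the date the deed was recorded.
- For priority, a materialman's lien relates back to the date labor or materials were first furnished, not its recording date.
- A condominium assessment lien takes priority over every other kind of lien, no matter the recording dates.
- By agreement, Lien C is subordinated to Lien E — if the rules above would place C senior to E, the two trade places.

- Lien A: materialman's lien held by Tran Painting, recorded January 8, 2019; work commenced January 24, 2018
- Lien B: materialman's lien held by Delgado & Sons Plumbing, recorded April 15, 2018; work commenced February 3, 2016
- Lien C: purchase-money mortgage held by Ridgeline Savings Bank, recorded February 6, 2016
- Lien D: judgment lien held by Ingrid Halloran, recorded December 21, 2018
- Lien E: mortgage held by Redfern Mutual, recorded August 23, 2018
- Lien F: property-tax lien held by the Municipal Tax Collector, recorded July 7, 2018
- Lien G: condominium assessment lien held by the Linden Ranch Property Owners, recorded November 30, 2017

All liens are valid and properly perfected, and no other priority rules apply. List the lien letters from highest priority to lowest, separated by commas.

Effective dates after the stated exceptions: A is treated as recorded January 24, 2018, the work-commencement date; B is treated as recorded February 3, 2016, the work-commencement date; C relates back to the deed date January 29, 2016.
G is a condominium assessment lien and takes priority over every other lien.
The other liens, earliest effective date first: C (January 29, 2016), B (February 3, 2016), A (January 24, 2018), F (July 7, 2018), E (August 23, 2018), D (December 21, 2018).
C would otherwise be senior to E, so under the subordination agreement C and E exchange positions.

G, E, B, A, F, C, D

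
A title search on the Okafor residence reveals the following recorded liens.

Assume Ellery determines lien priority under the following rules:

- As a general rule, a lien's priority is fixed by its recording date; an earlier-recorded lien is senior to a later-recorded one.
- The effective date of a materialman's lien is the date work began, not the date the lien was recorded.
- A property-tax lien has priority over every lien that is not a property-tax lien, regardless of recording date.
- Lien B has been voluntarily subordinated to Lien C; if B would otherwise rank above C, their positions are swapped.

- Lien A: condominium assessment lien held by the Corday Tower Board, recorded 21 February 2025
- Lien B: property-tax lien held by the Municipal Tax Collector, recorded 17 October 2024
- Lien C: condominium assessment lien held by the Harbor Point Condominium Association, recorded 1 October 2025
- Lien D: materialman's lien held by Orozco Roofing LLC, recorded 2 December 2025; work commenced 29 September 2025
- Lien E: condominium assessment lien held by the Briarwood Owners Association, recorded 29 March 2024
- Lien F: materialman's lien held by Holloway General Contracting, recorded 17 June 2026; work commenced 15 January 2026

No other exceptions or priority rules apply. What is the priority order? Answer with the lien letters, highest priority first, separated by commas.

Effective dates after the stated exceptions: D's effective date is 29 September 2025, when work began; F's effective date is 15 January 2026, when work began.
B is a property-tax lien, so it outranks all other liens regardless of date.
Ordering the rest by effective date: E (29 March 2024), A (21 February 2025), D (29 September 2025), C (1 October 2025), F (15 January 2026).
Because B would otherwise rank above C, the subordination swaps them.

C, E, A, D, B, F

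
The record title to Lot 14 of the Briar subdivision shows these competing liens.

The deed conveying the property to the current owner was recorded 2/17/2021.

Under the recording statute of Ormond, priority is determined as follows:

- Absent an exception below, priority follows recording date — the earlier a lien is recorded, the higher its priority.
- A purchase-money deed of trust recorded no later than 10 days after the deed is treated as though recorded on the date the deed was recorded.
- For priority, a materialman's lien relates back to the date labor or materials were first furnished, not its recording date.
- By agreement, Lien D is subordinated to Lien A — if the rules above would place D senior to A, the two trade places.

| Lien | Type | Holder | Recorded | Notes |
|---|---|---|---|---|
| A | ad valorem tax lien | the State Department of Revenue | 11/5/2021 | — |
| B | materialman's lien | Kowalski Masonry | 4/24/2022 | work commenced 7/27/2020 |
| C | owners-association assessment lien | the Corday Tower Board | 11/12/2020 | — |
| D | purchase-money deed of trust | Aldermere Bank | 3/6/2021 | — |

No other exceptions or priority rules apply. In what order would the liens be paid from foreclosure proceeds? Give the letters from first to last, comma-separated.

B, C, A, D

Effective dates after the stated exceptions: B is treated as recorded 7/27/2020, the work-commencement date; D was recorded 17 days after the deed — beyond 10 days — so no relation-back applies.
Sorted by effective date: B (7/27/2020), C (11/12/2020), D (3/6/2021), A (11/5/2021).
Because D would otherwise rank above A, the subordination swaps them.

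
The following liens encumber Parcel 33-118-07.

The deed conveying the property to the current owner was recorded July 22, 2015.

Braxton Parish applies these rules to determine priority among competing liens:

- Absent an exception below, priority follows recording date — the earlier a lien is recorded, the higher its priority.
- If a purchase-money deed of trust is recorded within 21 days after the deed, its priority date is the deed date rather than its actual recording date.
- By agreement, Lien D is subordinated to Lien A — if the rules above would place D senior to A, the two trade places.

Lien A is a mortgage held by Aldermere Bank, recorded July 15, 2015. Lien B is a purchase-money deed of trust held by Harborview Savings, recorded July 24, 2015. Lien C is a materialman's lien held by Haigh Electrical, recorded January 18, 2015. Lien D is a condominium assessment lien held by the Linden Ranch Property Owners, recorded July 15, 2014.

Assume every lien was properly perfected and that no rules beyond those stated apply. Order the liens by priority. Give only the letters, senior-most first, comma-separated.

A, C, D, B

First, effective dates: B was recorded within the 21-day window, so its effective date is the deed date July 22, 2015.
By effective date, earliest first: D (July 15, 2014), C (January 18, 2015), A (July 15, 2015), B (July 22, 2015).
D is senior to A before the subordination, so the two trade places.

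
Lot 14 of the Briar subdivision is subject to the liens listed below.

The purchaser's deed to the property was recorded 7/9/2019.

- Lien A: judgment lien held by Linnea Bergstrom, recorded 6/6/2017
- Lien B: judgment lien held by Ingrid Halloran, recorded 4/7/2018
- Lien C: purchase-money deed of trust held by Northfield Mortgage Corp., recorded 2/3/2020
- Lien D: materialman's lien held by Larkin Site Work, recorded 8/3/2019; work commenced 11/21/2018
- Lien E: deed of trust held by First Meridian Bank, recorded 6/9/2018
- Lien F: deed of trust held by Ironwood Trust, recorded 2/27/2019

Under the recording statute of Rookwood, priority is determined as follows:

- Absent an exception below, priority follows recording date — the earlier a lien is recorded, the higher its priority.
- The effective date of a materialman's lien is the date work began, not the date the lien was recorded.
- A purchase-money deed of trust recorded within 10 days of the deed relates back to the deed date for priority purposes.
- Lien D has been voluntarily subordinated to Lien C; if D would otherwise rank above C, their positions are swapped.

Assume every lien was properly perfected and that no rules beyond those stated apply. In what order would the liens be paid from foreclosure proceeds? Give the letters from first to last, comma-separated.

A, B, E, C, F, D

First, effective dates: C missed the 10-day window (209 days after the deed), so its recording date stands; D relates back to 11/21/2018 (work commenced).
By effective date, earliest first: A (6/6/2017), B (4/7/2018), E (6/9/2018), D (11/21/2018), F (2/27/2019), C (2/3/2020).
The subordination applies — D was senior to C — so D and C swap.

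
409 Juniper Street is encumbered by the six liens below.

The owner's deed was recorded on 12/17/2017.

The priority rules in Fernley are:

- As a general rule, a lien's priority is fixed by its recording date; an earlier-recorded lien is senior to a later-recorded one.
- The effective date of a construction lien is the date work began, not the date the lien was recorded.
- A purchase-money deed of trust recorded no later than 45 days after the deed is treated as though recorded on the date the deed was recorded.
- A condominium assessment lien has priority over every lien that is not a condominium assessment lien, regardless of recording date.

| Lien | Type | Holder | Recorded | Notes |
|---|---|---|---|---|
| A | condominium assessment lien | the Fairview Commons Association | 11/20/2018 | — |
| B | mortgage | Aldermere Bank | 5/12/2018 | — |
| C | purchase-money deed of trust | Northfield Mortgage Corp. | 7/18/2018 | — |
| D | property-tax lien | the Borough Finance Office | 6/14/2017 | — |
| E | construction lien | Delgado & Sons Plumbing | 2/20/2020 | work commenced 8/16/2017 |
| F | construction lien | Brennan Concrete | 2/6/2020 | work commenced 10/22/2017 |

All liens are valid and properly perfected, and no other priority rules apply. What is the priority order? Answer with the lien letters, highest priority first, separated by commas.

A, D, E, F, B, C

Effective dates after the stated exceptions: C missed the 45-day window (213 days after the deed), so its recording date stands; E is treated as recorded 8/16/2017, the work-commencement date; F is treated as recorded 10/22/2017, the work-commencement date.
As a condominium assessment lien, A is senior to every other lien.
Remaining liens by effective date: D (6/14/2017), E (8/16/2017), F (10/22/2017), B (5/12/2018), C (7/18/2018).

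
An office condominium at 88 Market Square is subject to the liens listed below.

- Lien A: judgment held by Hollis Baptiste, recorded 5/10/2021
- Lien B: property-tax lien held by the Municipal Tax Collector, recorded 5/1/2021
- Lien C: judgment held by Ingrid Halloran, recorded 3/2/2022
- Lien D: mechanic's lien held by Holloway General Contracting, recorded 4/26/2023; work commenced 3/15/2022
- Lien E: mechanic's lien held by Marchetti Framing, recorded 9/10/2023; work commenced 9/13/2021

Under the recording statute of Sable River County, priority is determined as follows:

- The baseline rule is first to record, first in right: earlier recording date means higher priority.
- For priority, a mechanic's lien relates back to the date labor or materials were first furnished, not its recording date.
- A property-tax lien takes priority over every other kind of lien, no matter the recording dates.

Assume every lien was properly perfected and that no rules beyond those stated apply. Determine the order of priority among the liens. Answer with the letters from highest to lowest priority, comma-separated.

Effective dates: D is treated as recorded 3/15/2022, the work-commencement date; E relates back to 9/13/2021 (work commenced).
As a property-tax lien, B is senior to every other lien.
Among the remaining liens, by effective date: A (5/10/2021), E (9/13/2021), C (3/2/2022), D (3/15/2022).

B, A, E, C, D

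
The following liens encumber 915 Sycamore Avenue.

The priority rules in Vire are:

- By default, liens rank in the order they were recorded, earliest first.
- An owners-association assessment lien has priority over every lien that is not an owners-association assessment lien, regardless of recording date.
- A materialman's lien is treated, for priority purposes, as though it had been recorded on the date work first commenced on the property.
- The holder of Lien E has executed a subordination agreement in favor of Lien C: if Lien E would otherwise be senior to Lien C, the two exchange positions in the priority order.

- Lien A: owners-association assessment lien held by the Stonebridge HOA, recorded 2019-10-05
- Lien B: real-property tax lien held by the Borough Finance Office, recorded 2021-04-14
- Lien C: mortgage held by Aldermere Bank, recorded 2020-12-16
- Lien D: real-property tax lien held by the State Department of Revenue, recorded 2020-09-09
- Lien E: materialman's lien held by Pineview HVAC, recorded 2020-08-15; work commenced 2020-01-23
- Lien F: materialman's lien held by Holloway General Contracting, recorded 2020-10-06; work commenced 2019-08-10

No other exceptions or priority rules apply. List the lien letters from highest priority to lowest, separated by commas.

Effective dates after the stated exceptions: E's effective date is 2020-01-23, when work began; F relates back to 2019-08-10 (work commenced).
A is an owners-association assessment lien and takes priority over every other lien.
Ordering the rest by effective date: F (2019-08-10), E (2020-01-23), D (2020-09-09), C (2020-12-16), B (2021-04-14).
The subordination applies — E was senior to C — so E and C swap.

A, F, C, D, E, B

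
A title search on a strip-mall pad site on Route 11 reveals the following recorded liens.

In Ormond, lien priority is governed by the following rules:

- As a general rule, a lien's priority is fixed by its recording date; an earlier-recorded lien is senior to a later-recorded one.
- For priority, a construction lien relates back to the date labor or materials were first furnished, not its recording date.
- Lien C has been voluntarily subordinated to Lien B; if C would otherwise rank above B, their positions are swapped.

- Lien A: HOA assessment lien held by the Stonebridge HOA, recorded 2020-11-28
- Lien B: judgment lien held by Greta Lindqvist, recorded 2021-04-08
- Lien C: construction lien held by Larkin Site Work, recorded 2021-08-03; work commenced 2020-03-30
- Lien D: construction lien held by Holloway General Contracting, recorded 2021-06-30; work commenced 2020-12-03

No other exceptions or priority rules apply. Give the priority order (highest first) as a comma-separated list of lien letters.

First, effective dates: C relates back to 2020-03-30 (work commenced); D's effective date is 2020-12-03, when work began.
Ordering by effective date: C (2020-03-30), A (2020-11-28), D (2020-12-03), B (2021-04-08).
C would otherwise be senior to B, so under the subordination agreement C and B exchange positions.

B, A, D, C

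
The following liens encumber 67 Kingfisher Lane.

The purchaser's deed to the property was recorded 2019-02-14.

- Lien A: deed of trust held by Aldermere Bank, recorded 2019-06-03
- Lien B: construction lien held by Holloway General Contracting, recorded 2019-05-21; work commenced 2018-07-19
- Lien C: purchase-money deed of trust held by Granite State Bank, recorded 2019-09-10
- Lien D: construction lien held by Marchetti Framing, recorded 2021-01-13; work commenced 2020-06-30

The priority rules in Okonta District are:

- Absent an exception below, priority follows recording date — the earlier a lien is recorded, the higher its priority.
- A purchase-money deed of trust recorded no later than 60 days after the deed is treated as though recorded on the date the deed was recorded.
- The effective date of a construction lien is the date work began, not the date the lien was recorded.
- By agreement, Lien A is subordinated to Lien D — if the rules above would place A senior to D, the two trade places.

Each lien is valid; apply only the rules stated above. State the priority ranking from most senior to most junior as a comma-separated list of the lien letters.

B, D, C, A

Effective dates: B's effective date is 2018-07-19, when work began; C missed the 60-day window (208 days after the deed), so its recording date stands; D is treated as recorded 2020-06-30, the work-commencement date.
By effective date: B (2018-07-19), A (2019-06-03), C (2019-09-10), D (2020-06-30).
The subordination applies — A was senior to D — so A and D swap.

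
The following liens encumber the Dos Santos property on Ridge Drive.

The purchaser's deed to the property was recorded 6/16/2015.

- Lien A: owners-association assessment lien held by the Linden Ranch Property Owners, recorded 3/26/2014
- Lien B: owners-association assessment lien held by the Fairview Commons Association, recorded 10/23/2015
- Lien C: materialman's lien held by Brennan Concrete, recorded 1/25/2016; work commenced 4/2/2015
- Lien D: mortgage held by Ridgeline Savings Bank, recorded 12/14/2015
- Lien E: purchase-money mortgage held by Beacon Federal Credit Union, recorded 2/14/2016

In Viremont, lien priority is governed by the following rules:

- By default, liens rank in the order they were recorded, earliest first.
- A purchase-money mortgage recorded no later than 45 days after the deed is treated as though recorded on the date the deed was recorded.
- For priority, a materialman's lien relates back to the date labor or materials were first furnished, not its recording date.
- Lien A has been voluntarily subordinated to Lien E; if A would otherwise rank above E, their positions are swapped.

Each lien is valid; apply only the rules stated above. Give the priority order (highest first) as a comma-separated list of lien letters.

E, C, B, D, A

Effective dates after the stated exceptions: C is treated as recorded 4/2/2015, the work-commencement date; E was recorded 243 days after the deed, outside the 45-day window, so it keeps its recording date.
By effective date, earliest first: A (3/26/2014), C (4/2/2015), B (10/23/2015), D (12/14/2015), E (2/14/2016).
A would otherwise be senior to E, so under the subordination agreement A and E exchange positions.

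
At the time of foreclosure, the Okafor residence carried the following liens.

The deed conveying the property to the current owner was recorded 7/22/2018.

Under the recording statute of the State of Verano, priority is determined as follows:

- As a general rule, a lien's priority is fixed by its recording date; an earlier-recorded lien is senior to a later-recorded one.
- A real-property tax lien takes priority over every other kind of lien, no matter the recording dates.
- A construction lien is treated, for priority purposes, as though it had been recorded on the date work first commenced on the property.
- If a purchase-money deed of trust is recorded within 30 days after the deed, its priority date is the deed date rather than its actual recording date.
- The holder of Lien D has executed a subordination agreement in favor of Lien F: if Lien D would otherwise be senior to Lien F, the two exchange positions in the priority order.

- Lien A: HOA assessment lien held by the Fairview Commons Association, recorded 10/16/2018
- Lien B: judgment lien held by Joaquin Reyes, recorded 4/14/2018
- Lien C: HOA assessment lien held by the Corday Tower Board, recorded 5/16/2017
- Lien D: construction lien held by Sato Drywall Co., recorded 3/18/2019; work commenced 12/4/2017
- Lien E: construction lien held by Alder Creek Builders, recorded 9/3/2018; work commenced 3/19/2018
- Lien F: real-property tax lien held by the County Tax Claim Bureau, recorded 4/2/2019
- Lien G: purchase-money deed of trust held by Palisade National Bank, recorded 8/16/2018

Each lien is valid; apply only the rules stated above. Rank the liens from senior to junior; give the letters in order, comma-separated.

F, C, D, E, B, G, A

First, effective dates: D is treated as recorded 12/4/2017, the work-commencement date; E relates back to 3/19/2018 (work commenced); G's effective date is the deed date, 7/22/2018.
F, as a real-property tax lien, has superpriority and ranks first.
Among the remaining liens, by effective date: C (5/16/2017), D (12/4/2017), E (3/19/2018), B (4/14/2018), G (7/22/2018), A (10/16/2018).
D is already junior to F, so the subordination agreement changes nothing.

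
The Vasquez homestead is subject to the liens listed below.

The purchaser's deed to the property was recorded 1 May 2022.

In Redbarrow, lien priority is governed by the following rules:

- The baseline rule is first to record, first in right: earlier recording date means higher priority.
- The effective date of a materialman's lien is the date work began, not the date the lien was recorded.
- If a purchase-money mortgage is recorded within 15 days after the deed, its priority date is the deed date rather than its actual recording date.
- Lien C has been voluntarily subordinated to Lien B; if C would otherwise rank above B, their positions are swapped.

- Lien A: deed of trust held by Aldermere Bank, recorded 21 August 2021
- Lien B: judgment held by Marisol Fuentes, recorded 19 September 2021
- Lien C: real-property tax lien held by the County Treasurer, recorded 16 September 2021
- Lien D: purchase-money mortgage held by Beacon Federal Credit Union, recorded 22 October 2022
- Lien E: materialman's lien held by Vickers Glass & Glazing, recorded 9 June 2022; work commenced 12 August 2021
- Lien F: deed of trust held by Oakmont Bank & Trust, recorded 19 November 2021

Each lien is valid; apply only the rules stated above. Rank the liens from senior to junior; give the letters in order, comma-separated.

E, A, B, C, F, D

First, effective dates: D missed the 15-day window (174 days after the deed), so its recording date stands; E's effective date is 12 August 2021, when work began.
Ordering by effective date: E (12 August 2021), A (21 August 2021), C (16 September 2021), B (19 September 2021), F (19 November 2021), D (22 October 2022).
C would otherwise be senior to B, so under the subordination agreement C and B exchange positions.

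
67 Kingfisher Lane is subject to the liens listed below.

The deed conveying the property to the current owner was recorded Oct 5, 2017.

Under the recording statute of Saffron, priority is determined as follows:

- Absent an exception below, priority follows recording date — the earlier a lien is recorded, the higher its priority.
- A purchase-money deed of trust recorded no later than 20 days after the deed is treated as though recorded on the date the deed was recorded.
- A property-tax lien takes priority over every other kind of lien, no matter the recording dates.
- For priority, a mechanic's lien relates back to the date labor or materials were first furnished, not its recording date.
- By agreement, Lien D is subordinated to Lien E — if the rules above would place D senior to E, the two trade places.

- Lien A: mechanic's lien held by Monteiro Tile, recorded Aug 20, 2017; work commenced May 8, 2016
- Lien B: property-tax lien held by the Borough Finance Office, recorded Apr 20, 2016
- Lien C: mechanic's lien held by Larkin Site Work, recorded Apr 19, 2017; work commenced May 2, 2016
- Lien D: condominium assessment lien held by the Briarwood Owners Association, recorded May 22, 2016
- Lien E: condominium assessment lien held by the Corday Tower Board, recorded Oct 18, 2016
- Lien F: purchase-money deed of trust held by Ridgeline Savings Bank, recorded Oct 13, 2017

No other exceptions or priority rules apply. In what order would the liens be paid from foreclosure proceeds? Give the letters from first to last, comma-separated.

Effective dates: A is treated as recorded May 8, 2016, the work-commencement date; C's effective date is May 2, 2016, when work began; F was recorded within the 20-day window, so its effective date is the deed date Oct 5, 2017.
B is a property-tax lien and takes priority over every other lien.
Ordering the rest by effective date: C (May 2, 2016), A (May 8, 2016), D (May 22, 2016), E (Oct 18, 2016), F (Oct 5, 2017).
D is senior to E before the subordination, so the two trade places.

B, C, A, E, D, F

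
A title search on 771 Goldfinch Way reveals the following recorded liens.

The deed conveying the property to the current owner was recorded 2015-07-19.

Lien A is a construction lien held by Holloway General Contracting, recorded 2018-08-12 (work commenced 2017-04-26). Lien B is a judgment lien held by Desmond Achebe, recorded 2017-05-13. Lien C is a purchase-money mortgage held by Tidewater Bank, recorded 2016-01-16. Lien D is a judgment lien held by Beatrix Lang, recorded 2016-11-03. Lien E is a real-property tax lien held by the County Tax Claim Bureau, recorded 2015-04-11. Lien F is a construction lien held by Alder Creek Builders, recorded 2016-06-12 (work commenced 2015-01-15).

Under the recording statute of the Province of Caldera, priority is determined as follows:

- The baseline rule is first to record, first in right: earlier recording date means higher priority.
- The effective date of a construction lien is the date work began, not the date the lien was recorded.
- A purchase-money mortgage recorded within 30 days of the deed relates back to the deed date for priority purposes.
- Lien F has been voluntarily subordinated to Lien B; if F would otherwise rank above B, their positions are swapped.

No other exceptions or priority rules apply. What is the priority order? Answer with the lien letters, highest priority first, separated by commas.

B, E, C, D, A, F

Effective dates: A's effective date is 2017-04-26, when work began; C missed the 30-day window (181 days after the deed), so its recording date stands; F is treated as recorded 2015-01-15, the work-commencement date.
Ordering by effective date: F (2015-01-15), E (2015-04-11), C (2016-01-16), D (2016-11-03), A (2017-04-26), B (2017-05-13).
F is senior to B before the subordination, so the two trade places.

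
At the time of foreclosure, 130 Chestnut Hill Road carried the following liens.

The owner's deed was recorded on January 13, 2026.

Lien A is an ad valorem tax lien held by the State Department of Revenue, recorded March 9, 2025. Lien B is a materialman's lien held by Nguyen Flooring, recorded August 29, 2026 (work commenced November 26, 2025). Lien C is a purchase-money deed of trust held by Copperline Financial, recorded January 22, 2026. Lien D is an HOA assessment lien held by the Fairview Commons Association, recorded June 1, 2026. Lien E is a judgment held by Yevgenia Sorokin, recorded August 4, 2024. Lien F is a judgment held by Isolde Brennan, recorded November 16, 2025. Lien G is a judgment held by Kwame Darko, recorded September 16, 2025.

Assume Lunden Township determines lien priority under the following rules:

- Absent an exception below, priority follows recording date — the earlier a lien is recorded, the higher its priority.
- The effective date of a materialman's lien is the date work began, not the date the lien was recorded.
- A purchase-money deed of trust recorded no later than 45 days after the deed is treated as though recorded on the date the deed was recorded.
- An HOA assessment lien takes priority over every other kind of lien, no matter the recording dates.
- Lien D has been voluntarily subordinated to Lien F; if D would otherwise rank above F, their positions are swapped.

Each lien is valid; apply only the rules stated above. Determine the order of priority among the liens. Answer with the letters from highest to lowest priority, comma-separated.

F, E, A, G, D, B, C

Effective dates after the stated exceptions: B's effective date is November 26, 2025, when work began; C relates back to the deed date January 13, 2026.
D is an HOA assessment lien and takes priority over every other lien.
Among the remaining liens, by effective date: E (August 4, 2024), A (March 9, 2025), G (September 16, 2025), F (November 16, 2025), B (November 26, 2025), C (January 13, 2026).
The subordination applies — D was senior to F — so D and F swap.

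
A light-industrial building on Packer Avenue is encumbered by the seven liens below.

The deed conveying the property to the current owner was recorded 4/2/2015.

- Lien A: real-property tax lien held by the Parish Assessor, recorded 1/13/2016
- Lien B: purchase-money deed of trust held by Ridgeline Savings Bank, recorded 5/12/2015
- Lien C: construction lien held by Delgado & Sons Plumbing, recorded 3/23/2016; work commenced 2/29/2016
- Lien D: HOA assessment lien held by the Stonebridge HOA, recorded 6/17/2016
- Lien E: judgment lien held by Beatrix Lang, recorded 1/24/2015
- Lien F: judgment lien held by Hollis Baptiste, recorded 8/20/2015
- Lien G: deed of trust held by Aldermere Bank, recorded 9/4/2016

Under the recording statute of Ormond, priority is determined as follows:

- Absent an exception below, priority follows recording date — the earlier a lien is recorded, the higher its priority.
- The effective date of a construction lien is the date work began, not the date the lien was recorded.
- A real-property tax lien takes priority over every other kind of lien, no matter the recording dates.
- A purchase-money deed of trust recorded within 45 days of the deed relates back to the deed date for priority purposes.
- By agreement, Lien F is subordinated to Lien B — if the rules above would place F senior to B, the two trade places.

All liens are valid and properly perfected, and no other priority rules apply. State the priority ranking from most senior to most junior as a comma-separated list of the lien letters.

Adjusting effective dates: B's effective date is the deed date, 4/2/2015; C's effective date is 2/29/2016, when work began.
A is a real-property tax lien, so it outranks all other liens regardless of date.
Remaining liens by effective date: E (1/24/2015), B (4/2/2015), F (8/20/2015), C (2/29/2016), D (6/17/2016), G (9/4/2016).
F is already junior to B, so the subordination agreement changes nothing.

A, E, B, F, C, D, G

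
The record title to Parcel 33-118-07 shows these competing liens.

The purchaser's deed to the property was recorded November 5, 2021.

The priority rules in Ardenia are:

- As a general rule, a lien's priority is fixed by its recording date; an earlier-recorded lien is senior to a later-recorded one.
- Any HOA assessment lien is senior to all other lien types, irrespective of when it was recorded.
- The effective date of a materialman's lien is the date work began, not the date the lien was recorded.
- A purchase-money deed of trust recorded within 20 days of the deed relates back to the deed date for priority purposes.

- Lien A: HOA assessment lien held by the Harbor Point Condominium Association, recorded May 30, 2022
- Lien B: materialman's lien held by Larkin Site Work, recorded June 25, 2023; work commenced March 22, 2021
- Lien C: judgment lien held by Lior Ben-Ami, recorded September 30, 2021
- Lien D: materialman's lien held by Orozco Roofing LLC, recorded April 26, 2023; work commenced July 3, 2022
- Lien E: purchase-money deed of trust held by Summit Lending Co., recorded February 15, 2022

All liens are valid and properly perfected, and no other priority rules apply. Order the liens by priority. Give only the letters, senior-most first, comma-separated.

First, effective dates: B relates back to March 22, 2021 (work commenced); D's effective date is July 3, 2022, when work began; E was recorded 102 days after the deed, outside the 20-day window, so it keeps its recording date.
A is an HOA assessment lien and takes priority over every other lien.
Remaining liens by effective date: B (March 22, 2021), C (September 30, 2021), E (February 15, 2022), D (July 3, 2022).

A, B, C, E, D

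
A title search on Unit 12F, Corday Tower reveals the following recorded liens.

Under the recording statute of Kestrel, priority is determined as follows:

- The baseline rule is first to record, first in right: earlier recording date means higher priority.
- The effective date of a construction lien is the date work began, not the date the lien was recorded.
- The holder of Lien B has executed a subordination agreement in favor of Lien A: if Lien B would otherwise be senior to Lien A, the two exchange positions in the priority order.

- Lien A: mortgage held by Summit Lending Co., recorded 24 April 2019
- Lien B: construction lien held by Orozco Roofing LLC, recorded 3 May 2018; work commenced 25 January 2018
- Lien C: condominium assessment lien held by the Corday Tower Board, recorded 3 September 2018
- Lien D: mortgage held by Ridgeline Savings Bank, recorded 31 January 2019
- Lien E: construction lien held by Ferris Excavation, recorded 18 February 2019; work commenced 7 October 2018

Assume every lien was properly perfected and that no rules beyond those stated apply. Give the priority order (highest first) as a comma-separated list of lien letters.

Effective dates after the stated exceptions: B's effective date is 25 January 2018, when work began; E's effective date is 7 October 2018, when work began.
By effective date, earliest first: B (25 January 2018), C (3 September 2018), E (7 October 2018), D (31 January 2019), A (24 April 2019).
The subordination applies — B was senior to A — so B and A swap.

A, C, E, D, B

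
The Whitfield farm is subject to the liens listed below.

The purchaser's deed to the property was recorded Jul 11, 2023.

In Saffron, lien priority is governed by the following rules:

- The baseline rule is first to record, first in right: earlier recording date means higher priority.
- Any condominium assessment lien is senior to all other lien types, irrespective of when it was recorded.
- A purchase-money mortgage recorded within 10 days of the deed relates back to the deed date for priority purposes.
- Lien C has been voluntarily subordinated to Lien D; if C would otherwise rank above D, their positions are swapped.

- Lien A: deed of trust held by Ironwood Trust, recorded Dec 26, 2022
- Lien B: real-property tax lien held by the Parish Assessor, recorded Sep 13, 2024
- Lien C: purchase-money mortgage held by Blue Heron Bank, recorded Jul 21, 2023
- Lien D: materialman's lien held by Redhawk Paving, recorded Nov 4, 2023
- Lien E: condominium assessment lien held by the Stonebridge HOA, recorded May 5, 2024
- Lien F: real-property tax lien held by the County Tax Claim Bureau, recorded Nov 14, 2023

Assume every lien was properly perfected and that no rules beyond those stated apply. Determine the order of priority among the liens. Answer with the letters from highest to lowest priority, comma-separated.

First, effective dates: C was recorded within the 10-day window, so its effective date is the deed date Jul 11, 2023.
As a condominium assessment lien, E is senior to every other lien.
The other liens, earliest effective date first: A (Dec 26, 2022), C (Jul 11, 2023), D (Nov 4, 2023), F (Nov 14, 2023), B (Sep 13, 2024).
Because C would otherwise rank above D, the subordination swaps them.

E, A, D, C, F, B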